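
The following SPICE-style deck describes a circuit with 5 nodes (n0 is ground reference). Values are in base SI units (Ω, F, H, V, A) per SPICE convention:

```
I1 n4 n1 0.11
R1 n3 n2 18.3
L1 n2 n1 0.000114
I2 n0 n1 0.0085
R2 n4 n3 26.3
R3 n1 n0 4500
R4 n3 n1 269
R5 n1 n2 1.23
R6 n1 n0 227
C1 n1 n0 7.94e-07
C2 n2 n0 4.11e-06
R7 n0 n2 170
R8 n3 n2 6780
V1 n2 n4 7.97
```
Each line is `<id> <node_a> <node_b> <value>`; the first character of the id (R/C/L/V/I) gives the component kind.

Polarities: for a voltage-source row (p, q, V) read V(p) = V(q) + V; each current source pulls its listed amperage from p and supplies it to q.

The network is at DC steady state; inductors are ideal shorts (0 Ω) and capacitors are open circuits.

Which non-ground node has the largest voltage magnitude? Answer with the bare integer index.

Apply KCL at each of the 4 non-ground nodes and solve the resulting linear system.
Node n1: branches {I1, L1, I2, R3, R4, R5, R6, C1} → V_1 = 0.8088
Node n2: branches {R1, L1, R5, C2, R7, R8, V1} → V_2 = 0.8088
Node n3: branches {R1, R2, R4, R8} → V_3 = -2.331
Node n4: branches {I1, R2, V1} → V_4 = -7.161
Source currents: i(L1)=-0.1031, i(V1)=-0.07368

4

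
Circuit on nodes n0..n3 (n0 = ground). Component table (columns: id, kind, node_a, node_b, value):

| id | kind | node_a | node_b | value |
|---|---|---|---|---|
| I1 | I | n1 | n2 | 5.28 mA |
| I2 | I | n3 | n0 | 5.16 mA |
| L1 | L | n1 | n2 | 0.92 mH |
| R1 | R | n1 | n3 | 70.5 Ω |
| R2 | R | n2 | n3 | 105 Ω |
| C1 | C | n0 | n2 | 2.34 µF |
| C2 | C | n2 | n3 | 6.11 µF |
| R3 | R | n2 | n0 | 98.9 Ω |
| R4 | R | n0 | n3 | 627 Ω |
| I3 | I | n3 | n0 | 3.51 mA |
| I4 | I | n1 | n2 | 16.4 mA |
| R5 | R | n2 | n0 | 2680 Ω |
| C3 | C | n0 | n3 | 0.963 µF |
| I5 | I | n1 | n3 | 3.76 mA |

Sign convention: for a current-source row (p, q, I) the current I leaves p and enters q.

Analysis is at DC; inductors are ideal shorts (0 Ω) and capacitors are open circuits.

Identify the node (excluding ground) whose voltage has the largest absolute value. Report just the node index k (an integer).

3

MNA unknowns: 3 node voltages V₁..V_3 plus 1 source current (L1)
I1: z[1]−=0.00528, z[2]+=0.00528
I2: z[3]−=0.00516, z[0]+=0.00516
L1: row V1−V2=0, i_L1 at 1,2
R1: Y=0.01418 on G[1,3]
R2: Y=0.009524 on G[2,3]
C1: Y=0.000 on G[0,2]
C2: Y=0.000 on G[2,3]
R3: Y=0.01011 on G[2,0]
R4: Y=0.001595 on G[0,3]
I3: z[3]−=0.00351, z[0]+=0.00351
I4: z[1]−=0.0164, z[2]+=0.0164
R5: Y=0.0003731 on G[2,0]
C3: Y=0.000 on G[0,3]
I5: z[1]−=0.00376, z[3]+=0.00376
solve → V1=-0.6979, V2=-0.6979, V3=-0.8480
aux → i_L1=-0.02757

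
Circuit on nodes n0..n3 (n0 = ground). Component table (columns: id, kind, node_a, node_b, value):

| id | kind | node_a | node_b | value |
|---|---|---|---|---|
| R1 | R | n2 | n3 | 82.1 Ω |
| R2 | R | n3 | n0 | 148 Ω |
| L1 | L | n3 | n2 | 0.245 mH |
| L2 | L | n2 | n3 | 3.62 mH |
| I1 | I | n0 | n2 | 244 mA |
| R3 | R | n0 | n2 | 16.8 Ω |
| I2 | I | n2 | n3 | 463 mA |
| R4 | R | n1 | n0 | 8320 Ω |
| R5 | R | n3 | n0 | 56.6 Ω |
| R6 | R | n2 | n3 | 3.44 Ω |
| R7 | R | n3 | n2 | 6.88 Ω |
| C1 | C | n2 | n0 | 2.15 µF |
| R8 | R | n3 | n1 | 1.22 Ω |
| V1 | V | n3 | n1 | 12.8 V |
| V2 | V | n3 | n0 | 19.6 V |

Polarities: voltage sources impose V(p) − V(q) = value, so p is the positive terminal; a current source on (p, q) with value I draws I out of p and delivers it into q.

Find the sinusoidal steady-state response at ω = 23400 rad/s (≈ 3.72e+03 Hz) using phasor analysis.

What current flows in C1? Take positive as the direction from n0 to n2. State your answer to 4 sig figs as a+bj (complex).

-0.1255-0.8824j A

Element admittances at ω=23400 rad/s:
  Y(R1) = 0.01218+0.000j S between n2,n3
  Y(R2) = 0.006757+0.000j S between n3,n0
  Y(L1) = 0.000-0.1744j S between n3,n2
  Y(L2) = 0.000-0.01181j S between n2,n3
  I1: injects 0.244 A into n2 (from n0)
  Y(R3) = 0.05952+0.000j S between n0,n2
  I2: injects 0.463 A into n3 (from n2)
  Y(R4) = 0.0001202+0.000j S between n1,n0
  Y(R5) = 0.01767+0.000j S between n3,n0
  Y(R6) = 0.2907+0.000j S between n2,n3
  Y(R7) = 0.1453+0.000j S between n3,n2
  Y(C1) = 0.000+0.05031j S between n2,n0
  Y(R8) = 0.8197+0.000j S between n3,n1
  V1: constraint V(n3)−V(n1) = 12.8
  V2: constraint V(n3)−V(n0) = 19.6
Assemble and solve the 5×5 MNA system:
  V(n1)=6.800+0.000j  V(n2)=17.54-2.494j  V(n3)=19.60+0.000j
  i(V1)=-10.49+0.000j  i(V2)=-1.405-0.7339j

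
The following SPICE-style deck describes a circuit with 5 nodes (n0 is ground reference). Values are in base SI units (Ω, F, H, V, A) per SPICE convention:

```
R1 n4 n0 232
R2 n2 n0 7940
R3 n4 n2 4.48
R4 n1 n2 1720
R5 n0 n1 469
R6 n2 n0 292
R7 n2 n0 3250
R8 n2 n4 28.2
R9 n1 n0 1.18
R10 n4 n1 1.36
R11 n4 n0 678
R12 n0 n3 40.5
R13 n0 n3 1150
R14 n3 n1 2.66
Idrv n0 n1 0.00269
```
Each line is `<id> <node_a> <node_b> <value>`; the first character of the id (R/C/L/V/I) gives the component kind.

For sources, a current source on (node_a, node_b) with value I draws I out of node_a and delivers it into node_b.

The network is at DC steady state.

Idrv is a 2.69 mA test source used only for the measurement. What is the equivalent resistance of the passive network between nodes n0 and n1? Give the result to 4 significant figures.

Apply KCL at each of the 4 non-ground nodes and solve the resulting linear system.
Node n1: branches {R4, R5, R9, R10, R14, Idrv} → V_1 = 0.003046
Node n2: branches {R2, R3, R4, R6, R7, R8} → V_2 = 0.002963
Node n3: branches {R12, R13, R14} → V_3 = 0.002853
Node n4: branches {R1, R3, R8, R10, R11} → V_4 = 0.003007

R_eq = 1.133 Ω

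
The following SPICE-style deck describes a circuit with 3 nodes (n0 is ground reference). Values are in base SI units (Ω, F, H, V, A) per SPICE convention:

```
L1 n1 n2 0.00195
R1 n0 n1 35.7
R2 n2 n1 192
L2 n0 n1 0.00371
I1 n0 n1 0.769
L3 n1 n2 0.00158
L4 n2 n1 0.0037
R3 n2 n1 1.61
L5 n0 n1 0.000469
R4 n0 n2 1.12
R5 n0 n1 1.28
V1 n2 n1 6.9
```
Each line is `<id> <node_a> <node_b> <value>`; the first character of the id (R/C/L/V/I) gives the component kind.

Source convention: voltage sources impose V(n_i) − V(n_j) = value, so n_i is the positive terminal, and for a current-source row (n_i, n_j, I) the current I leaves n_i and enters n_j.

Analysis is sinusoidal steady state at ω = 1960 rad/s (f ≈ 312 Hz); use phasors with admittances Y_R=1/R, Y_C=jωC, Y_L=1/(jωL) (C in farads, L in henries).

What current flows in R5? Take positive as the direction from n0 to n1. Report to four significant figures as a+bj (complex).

1.630+1.173j A

Element admittances at ω=1960 rad/s:
  Y(L1) = 0.000-0.2616j S between n1,n2
  Y(R1) = 0.02801+0.000j S between n0,n1
  Y(R2) = 0.005208+0.000j S between n2,n1
  Y(L2) = 0.000-0.1375j S between n0,n1
  I1: injects 0.769 A into n1 (from n0)
  Y(L3) = 0.000-0.3229j S between n1,n2
  Y(L4) = 0.000-0.1379j S between n2,n1
  Y(R3) = 0.6211+0.000j S between n2,n1
  Y(L5) = 0.000-1.088j S between n0,n1
  Y(R4) = 0.8929+0.000j S between n0,n2
  Y(R5) = 0.7812+0.000j S between n0,n1
  V1: constraint V(n2)−V(n1) = 6.9
Assemble and solve the 3×3 MNA system:
  V(n1)=-2.086-1.502j  V(n2)=4.814-1.502j
  i(V1)=-8.620+6.326j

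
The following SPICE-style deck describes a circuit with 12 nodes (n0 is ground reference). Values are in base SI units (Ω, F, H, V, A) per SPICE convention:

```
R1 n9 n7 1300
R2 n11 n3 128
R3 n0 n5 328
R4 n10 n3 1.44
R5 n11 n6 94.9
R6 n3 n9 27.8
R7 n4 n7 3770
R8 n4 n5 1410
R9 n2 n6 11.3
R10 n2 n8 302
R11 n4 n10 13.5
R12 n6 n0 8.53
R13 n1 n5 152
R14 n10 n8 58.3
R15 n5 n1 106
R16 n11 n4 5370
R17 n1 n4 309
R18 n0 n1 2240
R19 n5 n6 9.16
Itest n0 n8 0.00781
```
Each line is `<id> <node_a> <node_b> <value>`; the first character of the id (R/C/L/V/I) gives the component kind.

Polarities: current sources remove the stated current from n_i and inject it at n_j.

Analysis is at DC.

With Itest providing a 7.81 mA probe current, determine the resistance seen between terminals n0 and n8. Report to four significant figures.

Apply KCL at each of the 11 non-ground nodes and solve the resulting linear system.
Node n1: branches {R13, R15, R17, R18} → V_1 = 0.1746
Node n2: branches {R9, R10} → V_2 = 0.09700
Node n3: branches {R2, R4, R6} → V_3 = 0.6934
Node n4: branches {R7, R8, R11, R16, R17} → V_4 = 0.6694
Node n5: branches {R3, R8, R13, R15, R19} → V_5 = 0.07946
Node n6: branches {R5, R9, R12, R19} → V_6 = 0.06389
Node n7: branches {R1, R7} → V_7 = 0.6872
Node n8: branches {R10, R14, Itest} → V_8 = 0.9819
Node n9: branches {R1, R6} → V_9 = 0.6933
Node n10: branches {R4, R11, R14} → V_10 = 0.6975
Node n11: branches {R2, R5, R16} → V_11 = 0.3353

R_eq = 125.7 Ω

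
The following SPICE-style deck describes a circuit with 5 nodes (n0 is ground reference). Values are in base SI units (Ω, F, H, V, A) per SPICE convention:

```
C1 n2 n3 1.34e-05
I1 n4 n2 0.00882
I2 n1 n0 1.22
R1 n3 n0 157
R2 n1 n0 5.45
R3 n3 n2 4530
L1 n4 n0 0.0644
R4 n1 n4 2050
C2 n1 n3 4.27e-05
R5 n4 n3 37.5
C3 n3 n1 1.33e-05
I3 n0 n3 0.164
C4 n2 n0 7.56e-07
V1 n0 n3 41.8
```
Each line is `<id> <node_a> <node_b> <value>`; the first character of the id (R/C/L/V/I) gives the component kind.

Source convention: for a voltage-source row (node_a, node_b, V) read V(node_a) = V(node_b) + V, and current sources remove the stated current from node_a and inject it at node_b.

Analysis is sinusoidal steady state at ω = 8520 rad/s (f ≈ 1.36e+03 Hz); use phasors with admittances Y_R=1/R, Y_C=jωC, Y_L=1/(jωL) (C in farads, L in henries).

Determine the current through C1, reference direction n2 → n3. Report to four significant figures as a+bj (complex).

MNA unknowns: 4 node voltages V₁..V_4 plus 1 source current (V1)
C1: Y=0.000+0.1142j on G[2,3]
I1: z[4]−=0.00882, z[2]+=0.00882
I2: z[1]−=1.22, z[0]+=1.22
R1: Y=0.006369+0.000j on G[3,0]
R2: Y=0.1835+0.000j on G[1,0]
R3: Y=0.0002208+0.000j on G[3,2]
L1: Y=0.000-0.001823j on G[4,0]
R4: Y=0.0004878+0.000j on G[1,4]
C2: Y=0.000+0.3638j on G[1,3]
R5: Y=0.02667+0.000j on G[4,3]
C3: Y=0.000+0.1133j on G[3,1]
I3: z[0]−=0.164, z[3]+=0.164
C4: Y=0.000+0.006441j on G[2,0]
V1: row V0−V3=41.8, i_V1 at 0,3
solve → V1=-37.26-11.77j, V2=-39.57-0.06904j, V3=-41.80+0.000j, V4=-41.84-3.020j
aux → i_V1=-6.053-2.338j

0.007882+0.2549j A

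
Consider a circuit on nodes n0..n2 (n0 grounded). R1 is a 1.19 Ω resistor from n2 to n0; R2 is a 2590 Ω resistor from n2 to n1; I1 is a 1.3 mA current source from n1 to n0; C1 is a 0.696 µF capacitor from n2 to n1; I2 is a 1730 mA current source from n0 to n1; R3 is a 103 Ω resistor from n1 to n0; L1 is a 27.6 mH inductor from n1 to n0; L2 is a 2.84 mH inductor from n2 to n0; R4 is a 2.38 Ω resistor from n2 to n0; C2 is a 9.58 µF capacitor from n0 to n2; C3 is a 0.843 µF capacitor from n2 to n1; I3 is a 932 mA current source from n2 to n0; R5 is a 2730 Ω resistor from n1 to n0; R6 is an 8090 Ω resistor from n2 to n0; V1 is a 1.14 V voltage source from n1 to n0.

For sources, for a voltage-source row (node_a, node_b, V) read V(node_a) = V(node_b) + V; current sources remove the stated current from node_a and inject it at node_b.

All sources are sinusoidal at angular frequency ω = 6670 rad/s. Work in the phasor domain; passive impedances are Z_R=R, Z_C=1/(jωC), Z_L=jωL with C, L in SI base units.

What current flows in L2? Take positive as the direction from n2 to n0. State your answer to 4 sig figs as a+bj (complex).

Apply KCL at each of the 2 non-ground nodes and solve the resulting linear system.
Node n1: branches {R2, I1, C1, I2, R3, L1, C3, R5, V1} → V_1 = 1.140+0.000j
Node n2: branches {R1, R2, C1, L2, R4, C2, C3, I3, R6} → V_2 = -0.7384+0.02179j
Source currents: i(V1)=1.716-0.01308j

0.001151+0.03898j A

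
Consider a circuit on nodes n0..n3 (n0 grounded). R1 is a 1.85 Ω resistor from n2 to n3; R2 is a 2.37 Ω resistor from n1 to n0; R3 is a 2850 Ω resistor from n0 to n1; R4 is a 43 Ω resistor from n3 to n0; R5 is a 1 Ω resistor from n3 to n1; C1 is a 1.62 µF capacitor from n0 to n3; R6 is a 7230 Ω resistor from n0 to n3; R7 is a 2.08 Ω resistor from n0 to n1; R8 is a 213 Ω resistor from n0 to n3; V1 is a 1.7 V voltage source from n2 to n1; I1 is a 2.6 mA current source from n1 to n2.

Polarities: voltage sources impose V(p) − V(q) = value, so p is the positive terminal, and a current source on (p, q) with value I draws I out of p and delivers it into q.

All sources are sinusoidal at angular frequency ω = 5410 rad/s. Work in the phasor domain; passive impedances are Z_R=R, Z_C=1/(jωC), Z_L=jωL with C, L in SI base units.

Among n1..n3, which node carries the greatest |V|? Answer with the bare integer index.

MNA unknowns: 3 node voltages V₁..V_3 plus 1 source current (V1)
R1: Y=0.5405+0.000j on G[2,3]
R2: Y=0.4219+0.000j on G[1,0]
R3: Y=0.0003509+0.000j on G[0,1]
R4: Y=0.02326+0.000j on G[3,0]
R5: Y=1.000+0.000j on G[3,1]
C1: Y=0.000+0.008764j on G[0,3]
R6: Y=0.0001383+0.000j on G[0,3]
R7: Y=0.4808+0.000j on G[0,1]
R8: Y=0.004695+0.000j on G[0,3]
V1: row V2−V1=1.7, i_V1 at 2,1
I1: z[1]−=0.0026, z[2]+=0.0026
solve → V1=-0.01776-0.005256j, V2=1.682-0.005256j, V3=0.5683-0.008337j
aux → i_V1=-0.5995-0.001666j

2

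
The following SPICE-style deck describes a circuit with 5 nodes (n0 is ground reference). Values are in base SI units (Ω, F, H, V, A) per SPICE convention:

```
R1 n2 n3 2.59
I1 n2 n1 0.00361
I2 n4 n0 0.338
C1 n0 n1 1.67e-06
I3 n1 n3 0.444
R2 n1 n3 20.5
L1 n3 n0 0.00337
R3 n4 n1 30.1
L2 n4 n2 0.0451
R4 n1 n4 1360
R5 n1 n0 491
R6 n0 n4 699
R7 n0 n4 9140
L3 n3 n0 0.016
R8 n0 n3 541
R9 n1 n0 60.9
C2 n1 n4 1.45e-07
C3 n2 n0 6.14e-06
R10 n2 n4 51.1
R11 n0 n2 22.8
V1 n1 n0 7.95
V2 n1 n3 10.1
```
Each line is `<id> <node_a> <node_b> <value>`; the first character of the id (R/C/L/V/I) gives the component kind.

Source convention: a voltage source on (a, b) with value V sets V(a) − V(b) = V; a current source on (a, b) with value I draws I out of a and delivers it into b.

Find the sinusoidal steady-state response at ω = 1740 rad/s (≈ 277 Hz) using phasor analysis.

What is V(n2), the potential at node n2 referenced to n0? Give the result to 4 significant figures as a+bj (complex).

MNA unknowns: 4 node voltages V₁..V_4 plus 2 source currents (V1, V2)
R1: Y=0.3861+0.000j on G[2,3]
I1: z[2]−=0.00361, z[1]+=0.00361
I2: z[4]−=0.338, z[0]+=0.338
C1: Y=0.000+0.002906j on G[0,1]
I3: z[1]−=0.444, z[3]+=0.444
R2: Y=0.04878+0.000j on G[1,3]
L1: Y=0.000-0.1705j on G[3,0]
R3: Y=0.03322+0.000j on G[4,1]
L2: Y=0.000-0.01274j on G[4,2]
R4: Y=0.0007353+0.000j on G[1,4]
R5: Y=0.002037+0.000j on G[1,0]
R6: Y=0.001431+0.000j on G[0,4]
R7: Y=0.0001094+0.000j on G[0,4]
L3: Y=0.000-0.03592j on G[3,0]
R8: Y=0.001848+0.000j on G[0,3]
R9: Y=0.01642+0.000j on G[1,0]
C2: Y=0.000+0.0002523j on G[1,4]
C3: Y=0.000+0.01068j on G[2,0]
R10: Y=0.01957+0.000j on G[2,4]
R11: Y=0.04386+0.000j on G[0,2]
V1: row V1−V0=7.95, i_V1 at 1,0
V2: row V1−V3=10.1, i_V2 at 1,3
solve → V1=7.950+0.000j, V2=-1.937+0.04858j, V3=-2.150+0.000j, V4=-1.927+0.06476j
aux → i_V1=-0.3923-0.4485j, i_V2=-1.023+0.4251j

-1.937+0.04858j V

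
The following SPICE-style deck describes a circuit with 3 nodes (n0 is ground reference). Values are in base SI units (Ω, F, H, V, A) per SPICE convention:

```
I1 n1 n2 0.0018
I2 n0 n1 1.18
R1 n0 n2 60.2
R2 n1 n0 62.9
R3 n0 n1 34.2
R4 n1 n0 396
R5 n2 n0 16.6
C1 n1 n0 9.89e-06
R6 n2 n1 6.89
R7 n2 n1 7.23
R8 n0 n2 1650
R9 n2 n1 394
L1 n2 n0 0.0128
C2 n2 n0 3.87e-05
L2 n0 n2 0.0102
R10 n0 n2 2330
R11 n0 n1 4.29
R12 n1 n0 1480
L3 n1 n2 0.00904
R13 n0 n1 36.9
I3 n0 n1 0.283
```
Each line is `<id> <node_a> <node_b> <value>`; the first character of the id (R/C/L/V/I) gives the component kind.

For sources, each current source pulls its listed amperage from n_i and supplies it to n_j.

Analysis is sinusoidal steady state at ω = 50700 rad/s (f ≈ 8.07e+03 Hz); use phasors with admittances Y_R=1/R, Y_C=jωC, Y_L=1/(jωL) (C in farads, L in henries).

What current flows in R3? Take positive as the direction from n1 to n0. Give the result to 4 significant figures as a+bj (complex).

0.03943-0.03623j A

Apply KCL at each of the 2 non-ground nodes and solve the resulting linear system.
Node n1: branches {I1, I2, R2, R3, R4, C1, R6, R7, R9, R11, R12, L3, R13, I3} → V_1 = 1.349-1.239j
Node n2: branches {I1, R1, R5, R6, R7, R8, R9, L1, C2, L2, R10, L3} → V_2 = -0.1412-0.2229j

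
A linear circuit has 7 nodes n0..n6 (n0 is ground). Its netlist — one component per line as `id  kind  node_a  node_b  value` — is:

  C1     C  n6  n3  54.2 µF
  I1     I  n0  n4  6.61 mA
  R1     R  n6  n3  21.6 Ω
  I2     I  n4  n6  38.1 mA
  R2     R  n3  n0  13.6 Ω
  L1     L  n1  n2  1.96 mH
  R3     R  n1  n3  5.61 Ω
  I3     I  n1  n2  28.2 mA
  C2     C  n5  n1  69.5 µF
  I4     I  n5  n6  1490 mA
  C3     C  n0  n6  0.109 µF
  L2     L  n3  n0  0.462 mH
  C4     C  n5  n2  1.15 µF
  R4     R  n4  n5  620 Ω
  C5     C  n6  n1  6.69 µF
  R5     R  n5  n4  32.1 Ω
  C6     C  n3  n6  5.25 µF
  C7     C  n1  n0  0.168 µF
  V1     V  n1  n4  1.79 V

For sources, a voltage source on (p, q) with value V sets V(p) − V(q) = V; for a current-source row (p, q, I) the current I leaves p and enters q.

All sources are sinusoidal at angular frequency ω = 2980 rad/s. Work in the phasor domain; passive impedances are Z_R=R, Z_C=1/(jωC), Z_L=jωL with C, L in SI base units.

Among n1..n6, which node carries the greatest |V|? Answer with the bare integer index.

MNA unknowns: 6 node voltages V₁..V_6 plus 1 source current (V1)
C1: Y=0.000+0.1615j on G[6,3]
I1: z[0]−=0.00661, z[4]+=0.00661
R1: Y=0.04630+0.000j on G[6,3]
I2: z[4]−=0.0381, z[6]+=0.0381
R2: Y=0.07353+0.000j on G[3,0]
L1: Y=0.000-0.1712j on G[1,2]
R3: Y=0.1783+0.000j on G[1,3]
I3: z[1]−=0.0282, z[2]+=0.0282
C2: Y=0.000+0.2071j on G[5,1]
I4: z[5]−=1.49, z[6]+=1.49
C3: Y=0.000+0.0003248j on G[0,6]
L2: Y=0.000-0.7263j on G[3,0]
C4: Y=0.000+0.003427j on G[5,2]
R4: Y=0.001613+0.000j on G[4,5]
C5: Y=0.000+0.01994j on G[6,1]
R5: Y=0.03115+0.000j on G[5,4]
C6: Y=0.000+0.01564j on G[3,6]
C7: Y=0.000+0.0005006j on G[1,0]
V1: row V1−V4=1.79, i_V1 at 1,4
solve → V1=-7.598+0.9862j, V2=-7.575+1.008j, V3=-0.004108+0.006884j, V4=-9.388+0.9862j, V5=-8.716+8.168j, V6=0.9675-7.407j
aux → i_V1=0.009451-0.2353j

5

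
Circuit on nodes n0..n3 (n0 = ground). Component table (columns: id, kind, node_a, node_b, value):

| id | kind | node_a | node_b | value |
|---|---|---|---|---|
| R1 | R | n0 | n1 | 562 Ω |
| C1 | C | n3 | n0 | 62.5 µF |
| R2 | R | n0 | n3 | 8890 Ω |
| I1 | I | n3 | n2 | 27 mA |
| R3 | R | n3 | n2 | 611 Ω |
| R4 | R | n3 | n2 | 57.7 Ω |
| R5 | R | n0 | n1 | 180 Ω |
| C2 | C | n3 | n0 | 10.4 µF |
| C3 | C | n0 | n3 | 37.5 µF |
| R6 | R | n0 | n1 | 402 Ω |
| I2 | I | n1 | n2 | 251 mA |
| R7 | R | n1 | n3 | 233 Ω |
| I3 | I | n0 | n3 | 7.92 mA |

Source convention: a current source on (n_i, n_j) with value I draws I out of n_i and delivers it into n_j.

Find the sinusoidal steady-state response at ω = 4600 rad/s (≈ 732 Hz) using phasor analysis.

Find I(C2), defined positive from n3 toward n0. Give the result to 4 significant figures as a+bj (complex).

Apply KCL at each of the 3 non-ground nodes and solve the resulting linear system.
Node n1: branches {R1, R5, R6, I2, R7} → V_1 = -17.78-0.1093j
Node n2: branches {I1, R3, R4, I2} → V_2 = 14.66-0.3595j
Node n3: branches {C1, R2, I1, R3, R4, C2, C3, R7, I3} → V_3 = 0.002194-0.3595j

0.01720+0.0001050j A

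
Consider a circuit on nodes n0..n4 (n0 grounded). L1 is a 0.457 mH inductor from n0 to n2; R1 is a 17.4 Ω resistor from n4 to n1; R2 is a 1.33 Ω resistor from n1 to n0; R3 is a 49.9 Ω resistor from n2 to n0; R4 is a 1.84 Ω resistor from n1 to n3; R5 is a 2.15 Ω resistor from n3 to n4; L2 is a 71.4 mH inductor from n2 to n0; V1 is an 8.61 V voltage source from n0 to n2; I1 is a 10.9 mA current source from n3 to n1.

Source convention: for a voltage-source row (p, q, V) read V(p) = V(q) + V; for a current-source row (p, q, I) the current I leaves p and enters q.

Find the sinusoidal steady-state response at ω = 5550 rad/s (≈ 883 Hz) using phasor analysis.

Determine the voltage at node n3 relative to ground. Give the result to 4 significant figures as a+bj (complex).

-0.01833+0.000j V

Apply KCL at each of the 4 non-ground nodes and solve the resulting linear system.
Node n1: branches {R1, R2, R4, I1} → V_1 = 0.000+0.000j
Node n2: branches {L1, R3, L2, V1} → V_2 = -8.610+0.000j
Node n3: branches {R4, R5, I1} → V_3 = -0.01833+0.000j
Node n4: branches {R1, R5} → V_4 = -0.01631+0.000j
Source currents: i(V1)=-0.1725+3.416j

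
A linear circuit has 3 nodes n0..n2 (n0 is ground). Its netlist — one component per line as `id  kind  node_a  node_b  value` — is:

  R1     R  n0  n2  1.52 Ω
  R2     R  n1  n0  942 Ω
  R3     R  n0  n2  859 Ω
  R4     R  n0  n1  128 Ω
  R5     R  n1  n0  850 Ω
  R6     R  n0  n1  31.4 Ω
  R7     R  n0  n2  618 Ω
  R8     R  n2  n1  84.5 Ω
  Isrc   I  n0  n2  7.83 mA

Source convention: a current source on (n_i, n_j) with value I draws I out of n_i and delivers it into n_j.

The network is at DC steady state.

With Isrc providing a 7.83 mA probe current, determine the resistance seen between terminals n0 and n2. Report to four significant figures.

Apply KCL at each of the 2 non-ground nodes and solve the resulting linear system.
Node n1: branches {R2, R4, R5, R6, R8} → V_1 = 0.002574
Node n2: branches {R1, R3, R7, R8, Isrc} → V_2 = 0.01169

R_eq = 1.493 Ω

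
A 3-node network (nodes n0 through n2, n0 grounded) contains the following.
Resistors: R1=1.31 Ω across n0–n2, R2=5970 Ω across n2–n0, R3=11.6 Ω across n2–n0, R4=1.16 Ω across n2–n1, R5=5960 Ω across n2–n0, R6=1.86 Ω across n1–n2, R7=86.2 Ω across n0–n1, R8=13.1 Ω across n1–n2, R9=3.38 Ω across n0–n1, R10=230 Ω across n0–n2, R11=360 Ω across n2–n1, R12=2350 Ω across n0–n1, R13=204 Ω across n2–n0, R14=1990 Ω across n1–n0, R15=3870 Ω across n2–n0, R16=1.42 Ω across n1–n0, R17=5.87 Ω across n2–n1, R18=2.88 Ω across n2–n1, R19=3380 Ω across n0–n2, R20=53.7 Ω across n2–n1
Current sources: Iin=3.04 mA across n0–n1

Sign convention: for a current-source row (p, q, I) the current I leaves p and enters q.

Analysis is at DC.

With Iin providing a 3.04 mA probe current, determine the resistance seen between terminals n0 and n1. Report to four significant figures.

MNA unknowns: 2 node voltages V₁..V_2
R1: Y=0.7634 on G[0,2]
R2: Y=0.0001675 on G[2,0]
R3: Y=0.08621 on G[2,0]
R4: Y=0.8621 on G[2,1]
R5: Y=0.0001678 on G[2,0]
R6: Y=0.5376 on G[1,2]
R7: Y=0.01160 on G[0,1]
R8: Y=0.07634 on G[1,2]
R9: Y=0.2959 on G[0,1]
R10: Y=0.004348 on G[0,2]
R11: Y=0.002778 on G[2,1]
R12: Y=0.0004255 on G[0,1]
R13: Y=0.004902 on G[2,0]
R14: Y=0.0005025 on G[1,0]
R15: Y=0.0002584 on G[2,0]
R16: Y=0.7042 on G[1,0]
R17: Y=0.1704 on G[2,1]
R18: Y=0.3472 on G[2,1]
R19: Y=0.0002959 on G[0,2]
R20: Y=0.01862 on G[2,1]
Iin: z[0]−=0.00304, z[1]+=0.00304
solve → V1=0.001882, V2=0.001319

R_eq = 0.6191 Ω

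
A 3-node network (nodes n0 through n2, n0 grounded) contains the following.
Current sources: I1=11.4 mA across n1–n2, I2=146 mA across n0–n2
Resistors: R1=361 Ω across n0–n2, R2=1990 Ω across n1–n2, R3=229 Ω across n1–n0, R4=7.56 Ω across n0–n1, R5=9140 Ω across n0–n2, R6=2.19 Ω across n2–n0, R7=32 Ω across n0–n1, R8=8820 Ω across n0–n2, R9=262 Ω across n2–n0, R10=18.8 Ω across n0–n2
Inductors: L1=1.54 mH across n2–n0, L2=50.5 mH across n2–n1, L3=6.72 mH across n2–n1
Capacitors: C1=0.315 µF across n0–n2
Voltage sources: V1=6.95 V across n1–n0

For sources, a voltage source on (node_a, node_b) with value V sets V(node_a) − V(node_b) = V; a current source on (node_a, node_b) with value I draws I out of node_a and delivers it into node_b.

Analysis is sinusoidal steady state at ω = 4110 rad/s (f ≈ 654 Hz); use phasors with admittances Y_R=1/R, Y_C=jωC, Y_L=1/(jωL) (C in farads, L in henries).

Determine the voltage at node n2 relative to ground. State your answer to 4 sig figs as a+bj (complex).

0.4554-0.3772j V

Element admittances at ω=4110 rad/s:
  I1: injects 0.0114 A into n2 (from n1)
  Y(R1) = 0.002770+0.000j S between n0,n2
  Y(L1) = 0.000-0.1580j S between n2,n0
  Y(L2) = 0.000-0.004818j S between n2,n1
  Y(L3) = 0.000-0.03621j S between n2,n1
  Y(R2) = 0.0005025+0.000j S between n1,n2
  Y(R3) = 0.004367+0.000j S between n1,n0
  Y(R4) = 0.1323+0.000j S between n0,n1
  Y(R5) = 0.0001094+0.000j S between n0,n2
  Y(R6) = 0.4566+0.000j S between n2,n0
  I2: injects 0.146 A into n2 (from n0)
  Y(R7) = 0.03125+0.000j S between n0,n1
  Y(R8) = 0.0001134+0.000j S between n0,n2
  Y(R9) = 0.003817+0.000j S between n2,n0
  Y(R10) = 0.05319+0.000j S between n0,n2
  Y(C1) = 0.000+0.001295j S between n0,n2
  V1: constraint V(n1)−V(n0) = 6.95
Assemble and solve the 3×3 MNA system:
  V(n1)=6.950+0.000j  V(n2)=0.4554-0.3772j
  i(V1)=-1.197+0.2663j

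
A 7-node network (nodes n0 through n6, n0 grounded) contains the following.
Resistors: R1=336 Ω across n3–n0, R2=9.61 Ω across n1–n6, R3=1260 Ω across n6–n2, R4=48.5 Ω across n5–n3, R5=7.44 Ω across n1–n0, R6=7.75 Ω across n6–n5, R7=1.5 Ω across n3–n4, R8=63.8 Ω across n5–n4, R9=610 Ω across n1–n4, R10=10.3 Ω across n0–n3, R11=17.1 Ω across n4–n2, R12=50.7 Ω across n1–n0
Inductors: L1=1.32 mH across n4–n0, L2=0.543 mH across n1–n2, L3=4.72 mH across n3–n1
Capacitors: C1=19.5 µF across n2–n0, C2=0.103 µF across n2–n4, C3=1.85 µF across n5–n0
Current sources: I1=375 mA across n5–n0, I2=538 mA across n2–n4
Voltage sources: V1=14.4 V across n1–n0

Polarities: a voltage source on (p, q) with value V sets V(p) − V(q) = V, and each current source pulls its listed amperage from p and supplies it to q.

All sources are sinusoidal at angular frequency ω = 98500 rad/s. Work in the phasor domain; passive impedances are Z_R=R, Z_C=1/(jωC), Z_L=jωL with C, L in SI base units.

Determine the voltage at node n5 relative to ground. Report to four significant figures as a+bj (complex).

1.166-2.482j V

MNA unknowns: 6 node voltages V₁..V_6 plus 1 source current (V1)
R1: Y=0.002976+0.000j on G[3,0]
L1: Y=0.000-0.007691j on G[4,0]
L2: Y=0.000-0.01870j on G[1,2]
R2: Y=0.1041+0.000j on G[1,6]
R3: Y=0.0007937+0.000j on G[6,2]
R4: Y=0.02062+0.000j on G[5,3]
R5: Y=0.1344+0.000j on G[1,0]
R6: Y=0.1290+0.000j on G[6,5]
R7: Y=0.6667+0.000j on G[3,4]
R8: Y=0.01567+0.000j on G[5,4]
R9: Y=0.001639+0.000j on G[1,4]
L3: Y=0.000-0.002151j on G[3,1]
C1: Y=0.000+1.921j on G[2,0]
R10: Y=0.09709+0.000j on G[0,3]
I1: z[5]−=0.375, z[0]+=0.375
C2: Y=0.000+0.01015j on G[2,4]
C3: Y=0.000+0.1822j on G[5,0]
R11: Y=0.05848+0.000j on G[4,2]
R12: Y=0.01972+0.000j on G[1,0]
I2: z[2]−=0.538, z[4]+=0.538
V1: row V1−V0=14.4, i_V1 at 1,0
solve → V1=14.40+0.000j, V2=-0.1467+0.1695j, V3=2.837-0.5866j, V4=3.313-0.5787j, V5=1.166-2.482j, V6=7.050-1.369j
aux → i_V1=-3.001+0.1535j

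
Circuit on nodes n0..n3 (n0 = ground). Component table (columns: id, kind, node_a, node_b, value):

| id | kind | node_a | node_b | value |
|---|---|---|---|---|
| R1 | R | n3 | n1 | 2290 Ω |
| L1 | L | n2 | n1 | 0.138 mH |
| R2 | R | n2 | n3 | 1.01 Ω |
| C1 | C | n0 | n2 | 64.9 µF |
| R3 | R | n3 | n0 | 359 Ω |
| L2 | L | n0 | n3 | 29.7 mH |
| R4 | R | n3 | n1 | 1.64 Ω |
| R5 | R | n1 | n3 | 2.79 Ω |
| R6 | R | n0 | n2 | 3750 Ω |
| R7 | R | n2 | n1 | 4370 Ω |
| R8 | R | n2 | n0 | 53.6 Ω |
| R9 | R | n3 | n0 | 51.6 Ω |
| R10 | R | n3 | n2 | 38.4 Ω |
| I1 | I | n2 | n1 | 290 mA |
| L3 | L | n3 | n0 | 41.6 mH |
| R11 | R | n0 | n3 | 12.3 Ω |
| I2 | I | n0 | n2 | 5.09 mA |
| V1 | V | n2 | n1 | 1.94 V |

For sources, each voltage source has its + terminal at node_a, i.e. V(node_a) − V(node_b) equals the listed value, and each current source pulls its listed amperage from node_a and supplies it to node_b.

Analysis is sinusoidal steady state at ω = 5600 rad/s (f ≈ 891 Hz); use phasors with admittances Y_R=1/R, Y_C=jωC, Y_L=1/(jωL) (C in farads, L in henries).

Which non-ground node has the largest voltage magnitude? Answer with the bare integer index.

MNA unknowns: 3 node voltages V₁..V_3 plus 1 source current (V1)
R1: Y=0.0004367+0.000j on G[3,1]
L1: Y=0.000-1.294j on G[2,1]
R2: Y=0.9901+0.000j on G[2,3]
C1: Y=0.000+0.3634j on G[0,2]
R3: Y=0.002786+0.000j on G[3,0]
L2: Y=0.000-0.006013j on G[0,3]
R4: Y=0.6098+0.000j on G[3,1]
R5: Y=0.3584+0.000j on G[1,3]
R6: Y=0.0002667+0.000j on G[0,2]
R7: Y=0.0002288+0.000j on G[2,1]
R8: Y=0.01866+0.000j on G[2,0]
R9: Y=0.01938+0.000j on G[3,0]
R10: Y=0.02604+0.000j on G[3,2]
I1: z[2]−=0.29, z[1]+=0.29
L3: Y=0.000-0.004293j on G[3,0]
R11: Y=0.08130+0.000j on G[0,3]
I2: z[0]−=0.00509, z[2]+=0.00509
V1: row V2−V1=1.94, i_V1 at 2,1
solve → V1=-1.880-0.2574j, V2=0.06038-0.2574j, V3=-0.8412-0.2488j
aux → i_V1=-1.296+2.502j

1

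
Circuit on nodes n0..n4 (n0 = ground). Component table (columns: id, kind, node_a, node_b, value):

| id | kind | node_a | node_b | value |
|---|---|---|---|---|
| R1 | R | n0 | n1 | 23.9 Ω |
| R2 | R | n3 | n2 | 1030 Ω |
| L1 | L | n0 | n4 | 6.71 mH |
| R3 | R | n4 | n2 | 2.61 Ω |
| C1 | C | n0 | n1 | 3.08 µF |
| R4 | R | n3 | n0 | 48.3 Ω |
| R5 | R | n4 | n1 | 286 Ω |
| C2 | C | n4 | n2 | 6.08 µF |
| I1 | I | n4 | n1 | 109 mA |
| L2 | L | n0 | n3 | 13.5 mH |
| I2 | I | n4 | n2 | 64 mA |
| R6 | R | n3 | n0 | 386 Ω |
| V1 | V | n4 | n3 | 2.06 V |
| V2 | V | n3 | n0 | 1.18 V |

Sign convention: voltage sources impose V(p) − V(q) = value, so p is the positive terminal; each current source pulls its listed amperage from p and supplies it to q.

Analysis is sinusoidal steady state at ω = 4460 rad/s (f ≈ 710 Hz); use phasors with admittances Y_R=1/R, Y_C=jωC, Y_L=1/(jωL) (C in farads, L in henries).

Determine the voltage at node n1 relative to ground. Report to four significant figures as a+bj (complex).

Apply KCL at each of the 4 non-ground nodes and solve the resulting linear system.
Node n1: branches {R1, C1, R5, I1} → V_1 = 2.431-0.7365j
Node n2: branches {R2, R3, C2, I2} → V_2 = 3.401-0.01134j
Node n3: branches {R2, R4, L2, R6, V1, V2} → V_3 = 1.180+0.000j
Node n4: branches {L1, R3, R5, C2, I1, I2, V1} → V_4 = 3.240+0.000j
Source currents: i(V1)=-0.1140+0.1057j, i(V2)=-0.1393+0.1253j

2.431-0.7365j V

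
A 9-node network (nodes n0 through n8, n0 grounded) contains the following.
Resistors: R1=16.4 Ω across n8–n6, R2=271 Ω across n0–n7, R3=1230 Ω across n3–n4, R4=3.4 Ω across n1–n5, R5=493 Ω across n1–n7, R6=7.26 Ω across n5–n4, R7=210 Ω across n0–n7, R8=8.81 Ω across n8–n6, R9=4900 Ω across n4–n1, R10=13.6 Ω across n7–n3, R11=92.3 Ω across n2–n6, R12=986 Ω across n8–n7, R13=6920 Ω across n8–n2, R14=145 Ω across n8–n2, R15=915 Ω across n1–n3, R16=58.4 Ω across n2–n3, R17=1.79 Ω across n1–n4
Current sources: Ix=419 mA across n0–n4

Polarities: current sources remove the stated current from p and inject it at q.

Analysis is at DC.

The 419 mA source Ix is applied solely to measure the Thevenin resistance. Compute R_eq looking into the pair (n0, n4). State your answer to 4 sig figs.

R_eq = 376.6 Ω

MNA unknowns: 8 node voltages V₁..V_8
R1: Y=0.06098 on G[8,6]
R2: Y=0.003690 on G[0,7]
R3: Y=0.0008130 on G[3,4]
R4: Y=0.2941 on G[1,5]
R5: Y=0.002028 on G[1,7]
R6: Y=0.1377 on G[5,4]
R7: Y=0.004762 on G[0,7]
R8: Y=0.1135 on G[8,6]
R9: Y=0.0002041 on G[4,1]
R10: Y=0.07353 on G[7,3]
R11: Y=0.01083 on G[2,6]
R12: Y=0.001014 on G[8,7]
R13: Y=0.0001445 on G[8,2]
R14: Y=0.006897 on G[8,2]
R15: Y=0.001093 on G[1,3]
R16: Y=0.01712 on G[2,3]
R17: Y=0.5587 on G[1,4]
Ix: z[0]−=0.419, z[4]+=0.419
solve → V1=157.3, V2=52.13, V3=52.27, V4=157.8, V5=157.4, V6=51.99, V7=49.57, V8=51.98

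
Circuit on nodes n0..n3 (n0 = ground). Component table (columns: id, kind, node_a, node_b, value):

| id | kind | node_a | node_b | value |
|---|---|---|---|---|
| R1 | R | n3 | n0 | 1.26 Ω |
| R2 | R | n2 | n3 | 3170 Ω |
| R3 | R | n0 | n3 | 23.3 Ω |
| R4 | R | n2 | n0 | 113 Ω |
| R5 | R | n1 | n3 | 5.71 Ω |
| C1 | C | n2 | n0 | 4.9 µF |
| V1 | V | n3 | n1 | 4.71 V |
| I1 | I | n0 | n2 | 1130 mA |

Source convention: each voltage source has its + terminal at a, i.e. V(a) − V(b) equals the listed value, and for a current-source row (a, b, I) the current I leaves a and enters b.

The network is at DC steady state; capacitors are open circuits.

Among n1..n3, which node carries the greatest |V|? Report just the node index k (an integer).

Apply KCL at each of the 3 non-ground nodes and solve the resulting linear system.
Node n1: branches {R5, V1} → V_1 = -4.664
Node n2: branches {R2, R4, C1, I1} → V_2 = 123.3
Node n3: branches {R1, R2, R3, R5, V1} → V_3 = 0.04648
Source currents: i(V1)=-0.8249

2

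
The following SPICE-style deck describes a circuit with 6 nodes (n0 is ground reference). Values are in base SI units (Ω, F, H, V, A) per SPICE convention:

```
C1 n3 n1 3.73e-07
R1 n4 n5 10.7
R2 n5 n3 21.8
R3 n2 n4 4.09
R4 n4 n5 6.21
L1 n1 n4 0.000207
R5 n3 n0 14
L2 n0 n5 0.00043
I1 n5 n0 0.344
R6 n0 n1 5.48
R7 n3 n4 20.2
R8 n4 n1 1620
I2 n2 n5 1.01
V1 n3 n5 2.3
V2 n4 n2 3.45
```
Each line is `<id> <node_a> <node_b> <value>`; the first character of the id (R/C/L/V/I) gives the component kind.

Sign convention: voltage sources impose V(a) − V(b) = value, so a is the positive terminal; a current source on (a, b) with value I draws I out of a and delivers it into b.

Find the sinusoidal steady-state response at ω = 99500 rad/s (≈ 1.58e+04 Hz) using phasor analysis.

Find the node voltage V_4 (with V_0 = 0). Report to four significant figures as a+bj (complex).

-6.075-5.235j V

Apply KCL at each of the 5 non-ground nodes and solve the resulting linear system.
Node n1: branches {C1, L1, R6, R8} → V_1 = -0.5959+1.178j
Node n2: branches {R3, I2, V2} → V_2 = -9.525-5.235j
Node n3: branches {C1, R2, R5, R7, V1} → V_3 = -1.863-4.373j
Node n4: branches {R1, R3, R4, L1, R7, R8, V2} → V_4 = -6.075-5.235j
Node n5: branches {R1, R2, R4, L2, I1, I2, V1} → V_5 = -4.163-4.373j
Source currents: i(V1)=-0.3870+0.3167j, i(V2)=0.1665+0.000j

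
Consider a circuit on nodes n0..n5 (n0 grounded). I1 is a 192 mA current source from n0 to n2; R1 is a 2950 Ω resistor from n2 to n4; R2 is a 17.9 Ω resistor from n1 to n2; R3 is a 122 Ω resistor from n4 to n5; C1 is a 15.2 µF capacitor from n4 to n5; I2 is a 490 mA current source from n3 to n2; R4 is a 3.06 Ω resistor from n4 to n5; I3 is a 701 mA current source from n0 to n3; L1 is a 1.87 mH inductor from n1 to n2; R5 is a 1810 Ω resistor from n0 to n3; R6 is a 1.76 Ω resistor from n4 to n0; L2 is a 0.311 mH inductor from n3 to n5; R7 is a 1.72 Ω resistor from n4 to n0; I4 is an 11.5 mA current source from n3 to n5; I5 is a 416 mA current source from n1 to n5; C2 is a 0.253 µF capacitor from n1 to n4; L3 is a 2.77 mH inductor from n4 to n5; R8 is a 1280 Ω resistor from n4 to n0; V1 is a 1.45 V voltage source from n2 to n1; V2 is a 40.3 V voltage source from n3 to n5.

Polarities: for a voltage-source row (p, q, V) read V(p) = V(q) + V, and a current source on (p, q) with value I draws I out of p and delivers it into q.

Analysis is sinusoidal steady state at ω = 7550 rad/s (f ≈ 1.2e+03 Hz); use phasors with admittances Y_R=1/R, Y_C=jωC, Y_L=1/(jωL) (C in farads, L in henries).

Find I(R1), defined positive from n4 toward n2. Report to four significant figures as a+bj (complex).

Element admittances at ω=7550 rad/s:
  I1: injects 0.192 A into n2 (from n0)
  Y(R1) = 0.0003390+0.000j S between n2,n4
  Y(R2) = 0.05587+0.000j S between n1,n2
  Y(R3) = 0.008197+0.000j S between n4,n5
  Y(C1) = 0.000+0.1148j S between n4,n5
  I2: injects 0.49 A into n2 (from n3)
  Y(R4) = 0.3268+0.000j S between n4,n5
  I3: injects 0.701 A into n3 (from n0)
  Y(L1) = 0.000-0.07083j S between n1,n2
  Y(R5) = 0.0005525+0.000j S between n0,n3
  Y(R6) = 0.5682+0.000j S between n4,n0
  Y(L2) = 0.000-0.4259j S between n3,n5
  Y(R7) = 0.5814+0.000j S between n4,n0
  I4: injects 0.0115 A into n5 (from n3)
  I5: injects 0.416 A into n5 (from n1)
  Y(C2) = 0.000+0.001910j S between n1,n4
  Y(L3) = 0.000-0.04782j S between n4,n5
  Y(R8) = 0.0007813+0.000j S between n4,n0
  V1: constraint V(n2)−V(n1) = 1.45
  V2: constraint V(n3)−V(n5) = 40.3
Assemble and solve the 7×7 MNA system:
  V(n1)=24.67-134.8j  V(n2)=26.12-134.8j  V(n3)=42.79-0.3454j  V(n4)=0.7557+0.0001659j  V(n5)=2.488-0.3454j
  i(V1)=0.5924+0.1484j  i(V2)=0.1759+17.16j

-0.008598+0.04568j A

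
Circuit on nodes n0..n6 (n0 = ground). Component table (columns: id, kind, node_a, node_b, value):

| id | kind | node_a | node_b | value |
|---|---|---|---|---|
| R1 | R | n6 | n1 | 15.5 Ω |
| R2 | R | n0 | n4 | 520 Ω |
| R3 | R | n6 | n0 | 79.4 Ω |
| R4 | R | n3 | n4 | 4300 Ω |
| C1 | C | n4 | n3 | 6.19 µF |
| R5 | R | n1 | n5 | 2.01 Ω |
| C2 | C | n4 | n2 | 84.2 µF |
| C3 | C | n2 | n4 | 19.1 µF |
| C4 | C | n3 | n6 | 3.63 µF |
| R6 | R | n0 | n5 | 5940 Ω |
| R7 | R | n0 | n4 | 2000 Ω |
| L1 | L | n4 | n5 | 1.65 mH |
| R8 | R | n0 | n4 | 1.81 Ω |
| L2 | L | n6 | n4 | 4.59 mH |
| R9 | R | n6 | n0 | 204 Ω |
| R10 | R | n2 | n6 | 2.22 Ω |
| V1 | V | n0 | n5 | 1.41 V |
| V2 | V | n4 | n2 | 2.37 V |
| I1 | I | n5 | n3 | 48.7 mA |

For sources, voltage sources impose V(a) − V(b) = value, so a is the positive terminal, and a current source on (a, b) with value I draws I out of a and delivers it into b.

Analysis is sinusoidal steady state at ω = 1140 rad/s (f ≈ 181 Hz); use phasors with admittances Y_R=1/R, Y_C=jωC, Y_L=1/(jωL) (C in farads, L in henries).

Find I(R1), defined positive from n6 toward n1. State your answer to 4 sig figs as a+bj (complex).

Element admittances at ω=1140 rad/s:
  Y(R1) = 0.06452+0.000j S between n6,n1
  Y(R2) = 0.001923+0.000j S between n0,n4
  Y(R3) = 0.01259+0.000j S between n6,n0
  Y(R4) = 0.0002326+0.000j S between n3,n4
  Y(C1) = 0.000+0.007057j S between n4,n3
  Y(R5) = 0.4975+0.000j S between n1,n5
  Y(C2) = 0.000+0.09599j S between n4,n2
  Y(C3) = 0.000+0.02177j S between n2,n4
  Y(C4) = 0.000+0.004138j S between n3,n6
  Y(R6) = 0.0001684+0.000j S between n0,n5
  Y(R7) = 0.0005000+0.000j S between n0,n4
  Y(L1) = 0.000-0.5316j S between n4,n5
  Y(R8) = 0.5525+0.000j S between n0,n4
  Y(L2) = 0.000-0.1911j S between n6,n4
  Y(R9) = 0.004902+0.000j S between n6,n0
  Y(R10) = 0.4505+0.000j S between n2,n6
  V1: constraint V(n0)−V(n5) = 1.41
  V2: constraint V(n4)−V(n2) = 2.37
  I1: injects 0.0487 A into n3 (from n5)
Assemble and solve the 8×8 MNA system:
  V(n1)=-1.517+0.007397j  V(n2)=-2.906+0.8282j  V(n3)=-1.106-3.816j  V(n4)=-0.5365+0.8282j  V(n5)=-1.410+0.000j  V(n6)=-2.338+0.06444j
  i(V1)=-0.3388+0.4607j  i(V2)=-0.2559+0.06495j

-0.05301+0.003680j A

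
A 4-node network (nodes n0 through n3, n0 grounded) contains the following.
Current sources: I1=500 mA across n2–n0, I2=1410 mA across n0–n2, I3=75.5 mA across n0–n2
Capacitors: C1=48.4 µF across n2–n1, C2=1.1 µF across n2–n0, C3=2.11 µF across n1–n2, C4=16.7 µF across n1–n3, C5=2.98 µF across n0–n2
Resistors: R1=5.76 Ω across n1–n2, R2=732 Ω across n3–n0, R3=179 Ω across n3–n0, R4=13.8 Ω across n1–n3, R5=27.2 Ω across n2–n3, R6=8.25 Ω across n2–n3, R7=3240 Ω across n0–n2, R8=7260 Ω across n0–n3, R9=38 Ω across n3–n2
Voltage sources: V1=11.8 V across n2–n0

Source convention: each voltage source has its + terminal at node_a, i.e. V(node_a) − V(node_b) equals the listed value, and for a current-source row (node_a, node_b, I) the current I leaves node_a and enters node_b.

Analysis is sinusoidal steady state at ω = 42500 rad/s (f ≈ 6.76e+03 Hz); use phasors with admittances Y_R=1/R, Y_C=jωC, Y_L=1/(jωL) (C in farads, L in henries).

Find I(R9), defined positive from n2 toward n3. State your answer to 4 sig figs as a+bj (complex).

0.001557-0.003418j A

Apply KCL at each of the 3 non-ground nodes and solve the resulting linear system.
Node n1: branches {C1, R1, R4, C3, C4} → V_1 = 11.79+0.03255j
Node n2: branches {I1, C1, R1, C2, R5, R6, C3, R7, I2, I3, C5, R9, V1} → V_2 = 11.80+0.000j
Node n3: branches {R2, R3, R4, R5, R6, C4, R8, R9} → V_3 = 11.74+0.1299j
Source currents: i(V1)=0.8986-2.047j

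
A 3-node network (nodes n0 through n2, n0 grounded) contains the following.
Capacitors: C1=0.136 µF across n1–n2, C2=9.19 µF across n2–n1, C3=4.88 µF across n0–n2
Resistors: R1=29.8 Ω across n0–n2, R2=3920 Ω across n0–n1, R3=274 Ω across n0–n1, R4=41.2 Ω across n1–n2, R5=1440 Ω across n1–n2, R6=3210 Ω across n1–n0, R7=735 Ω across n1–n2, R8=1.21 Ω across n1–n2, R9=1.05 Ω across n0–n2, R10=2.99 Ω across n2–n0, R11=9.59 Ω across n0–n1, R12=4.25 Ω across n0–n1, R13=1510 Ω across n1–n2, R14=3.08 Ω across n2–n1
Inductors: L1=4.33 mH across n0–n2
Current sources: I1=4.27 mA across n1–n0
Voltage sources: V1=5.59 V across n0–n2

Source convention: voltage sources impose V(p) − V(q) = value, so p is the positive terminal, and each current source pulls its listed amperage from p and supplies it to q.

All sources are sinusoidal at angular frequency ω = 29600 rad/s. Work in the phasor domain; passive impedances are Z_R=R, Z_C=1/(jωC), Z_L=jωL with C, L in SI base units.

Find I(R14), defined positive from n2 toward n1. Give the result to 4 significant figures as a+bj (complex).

-0.3960+0.07184j A

MNA unknowns: 2 node voltages V₁..V_2 plus 1 source current (V1)
C1: Y=0.000+0.004026j on G[1,2]
R1: Y=0.03356+0.000j on G[0,2]
R2: Y=0.0002551+0.000j on G[0,1]
R3: Y=0.003650+0.000j on G[0,1]
R4: Y=0.02427+0.000j on G[1,2]
L1: Y=0.000-0.007802j on G[0,2]
I1: z[1]−=0.00427, z[0]+=0.00427
C2: Y=0.000+0.2720j on G[2,1]
R5: Y=0.0006944+0.000j on G[1,2]
R6: Y=0.0003115+0.000j on G[1,0]
R7: Y=0.001361+0.000j on G[1,2]
R8: Y=0.8264+0.000j on G[1,2]
C3: Y=0.000+0.1444j on G[0,2]
R9: Y=0.9524+0.000j on G[0,2]
R10: Y=0.3344+0.000j on G[2,0]
R11: Y=0.1043+0.000j on G[0,1]
R12: Y=0.2353+0.000j on G[0,1]
R13: Y=0.0006623+0.000j on G[1,2]
R14: Y=0.3247+0.000j on G[2,1]
V1: row V0−V2=5.59, i_V1 at 0,2
solve → V1=-4.370-0.2213j, V2=-5.590+0.000j
aux → i_V1=-8.879-0.8399j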